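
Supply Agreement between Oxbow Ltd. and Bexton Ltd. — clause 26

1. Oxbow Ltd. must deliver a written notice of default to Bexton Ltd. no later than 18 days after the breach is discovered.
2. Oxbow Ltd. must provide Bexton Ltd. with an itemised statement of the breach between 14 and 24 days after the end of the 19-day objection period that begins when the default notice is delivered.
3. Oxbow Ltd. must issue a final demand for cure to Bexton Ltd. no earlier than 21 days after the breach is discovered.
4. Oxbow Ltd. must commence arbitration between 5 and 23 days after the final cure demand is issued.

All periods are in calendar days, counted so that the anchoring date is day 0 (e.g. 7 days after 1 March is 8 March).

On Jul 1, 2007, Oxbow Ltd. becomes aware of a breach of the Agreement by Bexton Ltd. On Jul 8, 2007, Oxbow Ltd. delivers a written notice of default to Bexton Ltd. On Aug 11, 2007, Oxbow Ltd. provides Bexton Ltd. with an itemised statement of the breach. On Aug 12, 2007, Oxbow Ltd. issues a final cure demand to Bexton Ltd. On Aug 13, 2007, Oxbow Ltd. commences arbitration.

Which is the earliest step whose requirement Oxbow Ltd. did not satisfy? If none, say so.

(1) due by Jul 1, 2007 + 18 days = Jul 19, 2007; completed Jul 8, 2007, before the deadline.
(2) the permitted window runs from Jul 27, 2007 + 14 = Aug 10, 2007 to Jul 27, 2007 + 24 = Aug 20, 2007; done Aug 11, 2007, which is between those dates.
(3) permitted from Jul 1, 2007 + 21 days = Jul 22, 2007 onward; done Aug 12, 2007 — permitted.
(4) the permitted window runs from Aug 12, 2007 + 5 = Aug 17, 2007 to Aug 12, 2007 + 23 = Sep 4, 2007; Aug 13, 2007 is 4 days too early.
No need to go further; step 4 was not satisfied.

Step 4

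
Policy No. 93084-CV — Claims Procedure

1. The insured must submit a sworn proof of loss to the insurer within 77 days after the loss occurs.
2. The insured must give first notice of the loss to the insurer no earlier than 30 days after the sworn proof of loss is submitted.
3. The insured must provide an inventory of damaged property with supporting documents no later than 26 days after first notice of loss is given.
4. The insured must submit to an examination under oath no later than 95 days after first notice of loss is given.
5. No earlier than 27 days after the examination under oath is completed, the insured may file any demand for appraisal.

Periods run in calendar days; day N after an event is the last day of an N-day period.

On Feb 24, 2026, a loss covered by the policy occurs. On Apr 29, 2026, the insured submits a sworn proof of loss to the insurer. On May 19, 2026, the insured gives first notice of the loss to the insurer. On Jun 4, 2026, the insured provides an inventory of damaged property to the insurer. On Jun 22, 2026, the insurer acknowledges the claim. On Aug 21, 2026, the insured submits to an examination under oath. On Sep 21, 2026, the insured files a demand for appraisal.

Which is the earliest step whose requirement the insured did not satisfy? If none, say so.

Step 2

(1) due by Feb 24, 2026 + 77 days = May 12, 2026; done Apr 29, 2026 — timely.
(2) permitted from Apr 29, 2026 + 30 days = May 29, 2026 onward; done May 19, 2026 — 10 days too early.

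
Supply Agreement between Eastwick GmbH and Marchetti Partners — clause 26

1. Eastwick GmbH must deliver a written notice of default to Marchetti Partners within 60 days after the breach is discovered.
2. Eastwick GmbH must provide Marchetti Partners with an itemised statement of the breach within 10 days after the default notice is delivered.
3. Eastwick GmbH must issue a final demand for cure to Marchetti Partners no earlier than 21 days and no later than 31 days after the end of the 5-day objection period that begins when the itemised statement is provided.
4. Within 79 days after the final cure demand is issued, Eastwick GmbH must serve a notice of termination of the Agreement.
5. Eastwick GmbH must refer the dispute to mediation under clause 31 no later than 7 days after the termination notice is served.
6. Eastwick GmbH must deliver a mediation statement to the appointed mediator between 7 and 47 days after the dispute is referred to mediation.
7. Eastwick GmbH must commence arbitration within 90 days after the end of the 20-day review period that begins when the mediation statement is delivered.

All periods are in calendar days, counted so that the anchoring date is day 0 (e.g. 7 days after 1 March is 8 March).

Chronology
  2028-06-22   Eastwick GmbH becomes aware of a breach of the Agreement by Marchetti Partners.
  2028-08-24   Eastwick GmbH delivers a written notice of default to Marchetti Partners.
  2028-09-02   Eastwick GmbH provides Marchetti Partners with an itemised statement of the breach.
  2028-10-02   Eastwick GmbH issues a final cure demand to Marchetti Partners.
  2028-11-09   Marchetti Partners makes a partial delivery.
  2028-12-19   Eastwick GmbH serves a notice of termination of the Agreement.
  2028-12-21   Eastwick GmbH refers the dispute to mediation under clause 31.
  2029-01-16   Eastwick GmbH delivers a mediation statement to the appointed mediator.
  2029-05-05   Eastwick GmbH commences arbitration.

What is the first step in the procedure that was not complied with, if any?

Step 1

Step 1: 60 days after 2028-06-22 (when the breach is discovered) is 2028-08-21; done 2028-08-24 — 3 days late.
That is the first point of non-compliance.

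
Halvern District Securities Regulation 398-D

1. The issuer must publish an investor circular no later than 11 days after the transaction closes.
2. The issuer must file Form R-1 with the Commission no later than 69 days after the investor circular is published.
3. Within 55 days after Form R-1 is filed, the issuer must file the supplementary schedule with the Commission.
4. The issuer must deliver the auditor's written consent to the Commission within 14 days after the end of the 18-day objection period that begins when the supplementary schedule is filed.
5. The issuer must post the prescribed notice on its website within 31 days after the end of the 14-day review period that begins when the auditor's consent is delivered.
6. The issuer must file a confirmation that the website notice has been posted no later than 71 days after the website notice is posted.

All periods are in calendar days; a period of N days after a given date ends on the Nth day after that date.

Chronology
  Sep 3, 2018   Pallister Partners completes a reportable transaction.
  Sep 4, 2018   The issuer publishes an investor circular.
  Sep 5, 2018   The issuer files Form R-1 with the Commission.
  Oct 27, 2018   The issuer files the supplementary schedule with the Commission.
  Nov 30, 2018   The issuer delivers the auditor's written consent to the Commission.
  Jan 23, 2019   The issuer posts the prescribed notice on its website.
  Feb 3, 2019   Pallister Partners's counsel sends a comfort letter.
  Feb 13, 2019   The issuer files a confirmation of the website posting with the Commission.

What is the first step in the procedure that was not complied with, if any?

Step 1: 11 days after Sep 3, 2018 (when the transaction closes) is Sep 14, 2018; done Sep 4, 2018 — timely.
Step 2: 69 days after Sep 4, 2018 (when the investor circular is published) is Nov 12, 2018; done Sep 5, 2018 — timely.
Step 3: 55 days after Sep 5, 2018 (when Form R-1 is filed) is Oct 30, 2018; Oct 27, 2018 is within that limit.
Step 4: 14 days after Nov 14, 2018 (end of the 18-day objection period, which began when the supplementary schedule is filed on Oct 27, 2018) is Nov 28, 2018; Nov 30, 2018 misses that deadline by 2 days.

Step 4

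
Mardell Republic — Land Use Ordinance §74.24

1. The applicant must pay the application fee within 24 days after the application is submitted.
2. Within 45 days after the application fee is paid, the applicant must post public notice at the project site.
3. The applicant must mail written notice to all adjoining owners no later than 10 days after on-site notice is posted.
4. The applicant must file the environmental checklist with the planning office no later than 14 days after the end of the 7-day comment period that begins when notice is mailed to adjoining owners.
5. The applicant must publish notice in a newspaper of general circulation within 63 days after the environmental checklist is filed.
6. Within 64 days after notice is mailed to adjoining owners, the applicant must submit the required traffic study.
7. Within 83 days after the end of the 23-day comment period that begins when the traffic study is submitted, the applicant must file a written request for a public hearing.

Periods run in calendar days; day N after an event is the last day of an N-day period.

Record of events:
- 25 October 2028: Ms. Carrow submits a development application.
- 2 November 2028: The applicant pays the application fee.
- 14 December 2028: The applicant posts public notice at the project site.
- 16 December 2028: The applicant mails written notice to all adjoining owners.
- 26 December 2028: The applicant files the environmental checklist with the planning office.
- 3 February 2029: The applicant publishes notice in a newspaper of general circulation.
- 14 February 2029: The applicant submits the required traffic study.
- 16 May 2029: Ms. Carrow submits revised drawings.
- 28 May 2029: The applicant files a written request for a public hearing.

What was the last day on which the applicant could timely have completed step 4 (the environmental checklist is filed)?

Notice is mailed to adjoining owners on 16 December 2028; the 7-day comment period therefore ends 23 December 2028, and step 4 runs from that date. 14 days after 23 December 2028 is 6 January 2029.

6 January 2029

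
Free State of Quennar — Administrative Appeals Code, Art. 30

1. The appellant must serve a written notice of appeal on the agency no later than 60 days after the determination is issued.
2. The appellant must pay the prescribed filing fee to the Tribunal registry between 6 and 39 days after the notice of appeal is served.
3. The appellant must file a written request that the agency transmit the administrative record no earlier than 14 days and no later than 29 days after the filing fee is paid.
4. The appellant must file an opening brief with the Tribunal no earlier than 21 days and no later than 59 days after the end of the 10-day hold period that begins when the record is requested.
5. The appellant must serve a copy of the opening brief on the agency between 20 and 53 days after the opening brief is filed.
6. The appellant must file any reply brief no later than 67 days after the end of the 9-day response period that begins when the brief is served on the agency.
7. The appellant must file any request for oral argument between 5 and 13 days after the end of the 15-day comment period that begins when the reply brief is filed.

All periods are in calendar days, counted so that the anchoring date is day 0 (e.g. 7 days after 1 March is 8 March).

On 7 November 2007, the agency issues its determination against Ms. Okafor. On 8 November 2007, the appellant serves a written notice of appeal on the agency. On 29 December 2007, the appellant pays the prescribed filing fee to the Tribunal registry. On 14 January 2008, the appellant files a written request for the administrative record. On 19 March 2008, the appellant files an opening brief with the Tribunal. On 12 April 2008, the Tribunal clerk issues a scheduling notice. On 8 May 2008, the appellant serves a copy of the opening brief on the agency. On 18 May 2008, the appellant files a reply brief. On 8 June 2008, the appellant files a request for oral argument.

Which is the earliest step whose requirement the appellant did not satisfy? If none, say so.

Step 2

(1) due by 7 November 2007 + 60 days = 6 January 2008; done 8 November 2007 — timely.
(2) the permitted window runs from 8 November 2007 + 6 = 14 November 2007 to 8 November 2007 + 39 = 17 December 2007; done 29 December 2007 — 12 days after the window closed.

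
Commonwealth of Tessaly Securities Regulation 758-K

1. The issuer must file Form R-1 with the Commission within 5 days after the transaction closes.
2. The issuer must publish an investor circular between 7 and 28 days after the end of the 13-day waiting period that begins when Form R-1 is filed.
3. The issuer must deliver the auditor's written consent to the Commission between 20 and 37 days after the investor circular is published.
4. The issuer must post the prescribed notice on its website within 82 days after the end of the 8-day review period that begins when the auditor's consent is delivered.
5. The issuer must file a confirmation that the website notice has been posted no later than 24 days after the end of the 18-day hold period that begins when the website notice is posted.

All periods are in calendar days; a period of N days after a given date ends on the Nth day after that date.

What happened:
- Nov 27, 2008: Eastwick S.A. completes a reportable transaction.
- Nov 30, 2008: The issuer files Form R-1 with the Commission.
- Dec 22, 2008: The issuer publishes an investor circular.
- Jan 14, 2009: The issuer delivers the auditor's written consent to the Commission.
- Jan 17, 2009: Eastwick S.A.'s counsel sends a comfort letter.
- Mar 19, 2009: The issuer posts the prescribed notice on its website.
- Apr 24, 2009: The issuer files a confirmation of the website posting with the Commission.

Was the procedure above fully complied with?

Yes

Step 1: 5 days after Nov 27, 2008 (when the transaction closes) is Dec 2, 2008; Nov 30, 2008 is within that limit.
Step 2: the window is 7–28 days after Dec 13, 2008 (end of the 13-day waiting period, which began when Form R-1 is filed on Nov 30, 2008), so Dec 20, 2008 through Jan 10, 2009; done Dec 22, 2008 — within the window.
Step 3: the window is 20–37 days after Dec 22, 2008 (when the investor circular is published), so Jan 11, 2009 through Jan 28, 2009; Jan 14, 2009 falls inside that range.
Step 4: 82 days after Jan 22, 2009 (end of the 8-day review period, which began when the auditor's consent is delivered on Jan 14, 2009) is Apr 14, 2009; Mar 19, 2009 is within that limit.
Step 5: 24 days after Apr 6, 2009 (end of the 18-day hold period, which began when the website notice is posted on Mar 19, 2009) is Apr 30, 2009; Apr 24, 2009 is within that limit.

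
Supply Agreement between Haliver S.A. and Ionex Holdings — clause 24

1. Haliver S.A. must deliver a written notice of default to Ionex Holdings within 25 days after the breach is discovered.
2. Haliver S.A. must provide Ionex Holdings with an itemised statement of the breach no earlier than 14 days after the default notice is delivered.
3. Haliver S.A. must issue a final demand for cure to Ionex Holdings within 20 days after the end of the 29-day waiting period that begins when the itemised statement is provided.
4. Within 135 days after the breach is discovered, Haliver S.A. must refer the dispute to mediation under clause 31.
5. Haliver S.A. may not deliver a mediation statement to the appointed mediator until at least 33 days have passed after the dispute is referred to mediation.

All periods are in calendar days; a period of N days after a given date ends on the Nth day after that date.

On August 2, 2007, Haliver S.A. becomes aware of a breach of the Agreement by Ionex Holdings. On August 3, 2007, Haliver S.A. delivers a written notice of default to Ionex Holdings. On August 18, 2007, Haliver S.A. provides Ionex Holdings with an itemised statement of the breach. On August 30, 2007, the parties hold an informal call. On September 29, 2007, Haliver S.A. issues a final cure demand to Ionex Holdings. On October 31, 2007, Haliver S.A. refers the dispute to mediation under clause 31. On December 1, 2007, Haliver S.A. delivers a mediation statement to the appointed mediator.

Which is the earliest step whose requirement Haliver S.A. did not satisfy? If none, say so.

Step 5

Step 1: 25 days after August 2, 2007 (when the breach is discovered) is August 27, 2007; August 3, 2007 is within that limit.
Step 2: the earliest permitted date is 14 days after August 3, 2007 (when the default notice is delivered), i.e. August 17, 2007; August 18, 2007 is on or after that date.
Step 3: 20 days after September 16, 2007 (end of the 29-day waiting period, which began when the itemised statement is provided on August 18, 2007) is October 6, 2007; September 29, 2007 is within that limit.
Step 4: 135 days after August 2, 2007 (when the breach is discovered) is December 15, 2007; completed October 31, 2007, before the deadline.
Step 5: the earliest permitted date is 33 days after October 31, 2007 (when the dispute is referred to mediation), i.e. December 3, 2007; acted on December 1, 2007, 2 days prematurely.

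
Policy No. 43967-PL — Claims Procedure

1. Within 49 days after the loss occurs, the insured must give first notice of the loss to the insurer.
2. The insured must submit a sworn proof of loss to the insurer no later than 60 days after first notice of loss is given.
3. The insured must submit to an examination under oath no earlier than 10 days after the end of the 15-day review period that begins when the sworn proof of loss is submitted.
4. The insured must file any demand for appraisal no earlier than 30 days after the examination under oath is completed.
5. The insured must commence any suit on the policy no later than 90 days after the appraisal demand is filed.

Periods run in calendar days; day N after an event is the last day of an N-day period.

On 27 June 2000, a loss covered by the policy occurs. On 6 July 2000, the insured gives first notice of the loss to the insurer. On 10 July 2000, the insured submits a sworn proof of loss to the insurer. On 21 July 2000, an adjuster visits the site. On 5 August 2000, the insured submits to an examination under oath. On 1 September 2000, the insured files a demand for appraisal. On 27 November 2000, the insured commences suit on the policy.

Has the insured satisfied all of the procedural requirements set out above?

No

Step 1: 49 days after 27 June 2000 (when the loss occurs) is 15 August 2000; 6 July 2000 is within that limit.
Step 2: 60 days after 6 July 2000 (when first notice of loss is given) is 4 September 2000; completed 10 July 2000, before the deadline.
Step 3: the earliest permitted date is 10 days after 25 July 2000 (end of the 15-day review period, which began when the sworn proof of loss is submitted on 10 July 2000), i.e. 4 August 2000; done 5 August 2000, after the minimum wait.
Step 4: the earliest permitted date is 30 days after 5 August 2000 (when the examination under oath is completed), i.e. 4 September 2000; acted on 1 September 2000, 3 days prematurely.
The procedure was therefore not followed at step 4.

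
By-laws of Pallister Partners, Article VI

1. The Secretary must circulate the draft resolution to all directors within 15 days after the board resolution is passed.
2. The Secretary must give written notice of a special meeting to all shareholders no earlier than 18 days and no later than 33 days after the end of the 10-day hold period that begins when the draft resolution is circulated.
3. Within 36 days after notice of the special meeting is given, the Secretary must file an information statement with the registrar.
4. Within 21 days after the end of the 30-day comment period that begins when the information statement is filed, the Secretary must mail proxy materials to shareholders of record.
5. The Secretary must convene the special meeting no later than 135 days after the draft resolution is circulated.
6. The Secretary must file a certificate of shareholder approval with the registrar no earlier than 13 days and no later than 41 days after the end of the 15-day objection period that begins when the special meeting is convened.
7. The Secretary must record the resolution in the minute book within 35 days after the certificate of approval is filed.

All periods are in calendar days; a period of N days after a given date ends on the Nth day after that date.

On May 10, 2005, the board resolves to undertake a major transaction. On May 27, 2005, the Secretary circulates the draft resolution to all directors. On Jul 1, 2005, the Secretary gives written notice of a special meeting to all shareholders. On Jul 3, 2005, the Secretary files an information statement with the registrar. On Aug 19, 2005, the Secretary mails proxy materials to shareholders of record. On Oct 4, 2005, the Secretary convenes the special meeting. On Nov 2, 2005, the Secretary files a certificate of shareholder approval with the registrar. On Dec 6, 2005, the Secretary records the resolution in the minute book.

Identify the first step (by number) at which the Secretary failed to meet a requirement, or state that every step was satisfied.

(1) due by May 10, 2005 + 15 days = May 25, 2005; May 27, 2005 misses that deadline by 2 days.
Later steps need not be reached.

Step 1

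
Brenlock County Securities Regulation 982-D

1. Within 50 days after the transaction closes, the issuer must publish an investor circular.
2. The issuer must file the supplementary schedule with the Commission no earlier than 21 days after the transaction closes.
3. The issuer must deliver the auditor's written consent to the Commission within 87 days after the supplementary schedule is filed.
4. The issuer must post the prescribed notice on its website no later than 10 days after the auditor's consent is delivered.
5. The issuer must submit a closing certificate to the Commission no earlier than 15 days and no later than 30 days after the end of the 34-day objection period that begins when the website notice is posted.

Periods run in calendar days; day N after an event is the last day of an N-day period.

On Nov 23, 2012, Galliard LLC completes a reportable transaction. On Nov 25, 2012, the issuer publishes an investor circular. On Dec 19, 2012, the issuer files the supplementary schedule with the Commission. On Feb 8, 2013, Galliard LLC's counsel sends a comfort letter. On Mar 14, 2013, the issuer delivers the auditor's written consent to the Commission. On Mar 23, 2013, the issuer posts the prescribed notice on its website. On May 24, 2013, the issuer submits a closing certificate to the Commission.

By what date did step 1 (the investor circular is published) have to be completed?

Jan 12, 2013

Step 1 runs from Nov 23, 2012, when the transaction closes. 50 days after Nov 23, 2012 is Jan 12, 2013.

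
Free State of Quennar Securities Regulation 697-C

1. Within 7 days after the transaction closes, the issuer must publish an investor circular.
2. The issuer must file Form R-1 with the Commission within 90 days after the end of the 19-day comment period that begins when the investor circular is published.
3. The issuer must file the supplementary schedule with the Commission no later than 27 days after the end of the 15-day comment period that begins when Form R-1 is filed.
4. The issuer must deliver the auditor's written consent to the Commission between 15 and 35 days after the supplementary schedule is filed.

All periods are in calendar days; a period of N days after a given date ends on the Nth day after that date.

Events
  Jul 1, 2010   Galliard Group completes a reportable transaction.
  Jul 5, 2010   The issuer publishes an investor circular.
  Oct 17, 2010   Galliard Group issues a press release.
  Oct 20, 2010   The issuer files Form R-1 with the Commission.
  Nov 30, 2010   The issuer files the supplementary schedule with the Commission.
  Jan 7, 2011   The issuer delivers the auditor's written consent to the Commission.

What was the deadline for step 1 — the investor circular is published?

Step 1 runs from Jul 1, 2010, when the transaction closes. 7 days after Jul 1, 2010 is Jul 8, 2010.

Jul 8, 2010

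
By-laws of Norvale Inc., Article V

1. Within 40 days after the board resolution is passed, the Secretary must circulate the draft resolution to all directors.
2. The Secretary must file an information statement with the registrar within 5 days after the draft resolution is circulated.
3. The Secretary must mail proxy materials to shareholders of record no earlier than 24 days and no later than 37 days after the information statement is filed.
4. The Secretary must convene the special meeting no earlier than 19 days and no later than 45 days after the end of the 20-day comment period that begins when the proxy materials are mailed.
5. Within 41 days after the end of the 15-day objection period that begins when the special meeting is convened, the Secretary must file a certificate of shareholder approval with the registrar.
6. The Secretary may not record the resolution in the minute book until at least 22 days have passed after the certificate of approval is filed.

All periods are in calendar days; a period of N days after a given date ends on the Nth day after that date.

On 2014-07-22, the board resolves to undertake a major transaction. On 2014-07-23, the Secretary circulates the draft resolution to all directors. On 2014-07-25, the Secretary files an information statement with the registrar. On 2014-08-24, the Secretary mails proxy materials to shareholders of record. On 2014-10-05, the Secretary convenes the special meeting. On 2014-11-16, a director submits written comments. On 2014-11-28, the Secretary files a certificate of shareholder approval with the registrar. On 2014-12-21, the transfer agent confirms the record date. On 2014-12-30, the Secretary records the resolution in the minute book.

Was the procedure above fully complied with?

Yes

Step 1: 40 days after 2014-07-22 (when the board resolution is passed) is 2014-08-31; completed 2014-07-23, before the deadline.
Step 2: 5 days after 2014-07-23 (when the draft resolution is circulated) is 2014-07-28; 2014-07-25 is within that limit.
Step 3: the window is 24–37 days after 2014-07-25 (when the information statement is filed), so 2014-08-18 through 2014-08-31; done 2014-08-24, which is between those dates.
Step 4: the window is 19–45 days after 2014-09-13 (end of the 20-day comment period, which began when the proxy materials are mailed on 2014-08-24), so 2014-10-02 through 2014-10-28; 2014-10-05 falls inside that range.
Step 5: 41 days after 2014-10-20 (end of the 15-day objection period, which began when the special meeting is convened on 2014-10-05) is 2014-11-30; 2014-11-28 is within that limit.
Step 6: the earliest permitted date is 22 days after 2014-11-28 (when the certificate of approval is filed), i.e. 2014-12-20; done 2014-12-30, after the minimum wait.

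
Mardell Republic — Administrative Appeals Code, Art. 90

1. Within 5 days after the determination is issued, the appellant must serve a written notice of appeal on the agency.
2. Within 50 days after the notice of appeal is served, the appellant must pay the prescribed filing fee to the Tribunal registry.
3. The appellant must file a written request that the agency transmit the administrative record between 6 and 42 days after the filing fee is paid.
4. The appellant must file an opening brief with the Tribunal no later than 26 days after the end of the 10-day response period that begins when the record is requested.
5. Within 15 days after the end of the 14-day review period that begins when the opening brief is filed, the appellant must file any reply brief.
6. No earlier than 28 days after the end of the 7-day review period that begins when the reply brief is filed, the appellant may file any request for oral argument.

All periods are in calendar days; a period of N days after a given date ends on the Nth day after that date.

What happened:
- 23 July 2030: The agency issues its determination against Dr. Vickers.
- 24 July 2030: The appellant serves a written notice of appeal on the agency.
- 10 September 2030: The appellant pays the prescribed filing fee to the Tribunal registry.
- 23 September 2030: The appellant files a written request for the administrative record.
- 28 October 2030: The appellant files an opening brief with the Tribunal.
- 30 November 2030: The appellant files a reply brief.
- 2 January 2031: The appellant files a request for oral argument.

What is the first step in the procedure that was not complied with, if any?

Step 1: 5 days after 23 July 2030 (when the determination is issued) is 28 July 2030; done 24 July 2030 — timely.
Step 2: 50 days after 24 July 2030 (when the notice of appeal is served) is 12 September 2030; done 10 September 2030 — timely.
Step 3: the window is 6–42 days after 10 September 2030 (when the filing fee is paid), so 16 September 2030 through 22 October 2030; done 23 September 2030 — within the window.
Step 4: 26 days after 3 October 2030 (end of the 10-day response period, which began when the record is requested on 23 September 2030) is 29 October 2030; completed 28 October 2030, before the deadline.
Step 5: 15 days after 11 November 2030 (end of the 14-day review period, which began when the opening brief is filed on 28 October 2030) is 26 November 2030; done 30 November 2030 — 4 days late.

Step 5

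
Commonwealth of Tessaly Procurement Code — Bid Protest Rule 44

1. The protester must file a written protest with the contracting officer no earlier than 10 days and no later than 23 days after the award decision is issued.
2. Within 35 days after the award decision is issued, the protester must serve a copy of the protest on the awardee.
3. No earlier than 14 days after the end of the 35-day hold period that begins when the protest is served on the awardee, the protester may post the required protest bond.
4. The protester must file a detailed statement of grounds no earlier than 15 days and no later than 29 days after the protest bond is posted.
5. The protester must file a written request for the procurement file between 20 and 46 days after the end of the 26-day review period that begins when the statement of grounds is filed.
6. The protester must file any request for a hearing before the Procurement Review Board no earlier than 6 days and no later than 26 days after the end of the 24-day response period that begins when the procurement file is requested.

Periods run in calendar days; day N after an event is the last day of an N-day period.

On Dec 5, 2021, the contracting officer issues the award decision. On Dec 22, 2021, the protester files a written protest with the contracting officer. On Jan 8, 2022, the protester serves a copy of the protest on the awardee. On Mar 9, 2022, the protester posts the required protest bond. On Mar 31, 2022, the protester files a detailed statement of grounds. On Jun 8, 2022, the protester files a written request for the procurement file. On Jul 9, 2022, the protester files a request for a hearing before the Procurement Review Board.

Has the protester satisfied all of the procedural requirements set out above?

Yes

Step 1 — 10 and 23 days from Dec 5, 2021 (when the award decision is issued) are Dec 15, 2021 and Dec 28, 2021 respectively; done Dec 22, 2021 — within the window.
Step 2 — counting 35 days from Dec 5, 2021 (when the award decision is issued) gives a deadline of Jan 9, 2022; Jan 8, 2022 is within that limit.
Step 3 — must wait 14 days from Feb 12, 2022 (end of the 35-day hold period, which began when the protest is served on the awardee on Jan 8, 2022), so not before Feb 26, 2022; done Mar 9, 2022, after the minimum wait.
Step 4 — 15 and 29 days from Mar 9, 2022 (when the protest bond is posted) are Mar 24, 2022 and Apr 7, 2022 respectively; done Mar 31, 2022 — within the window.
Step 5 — 20 and 46 days from Apr 26, 2022 (end of the 26-day review period, which began when the statement of grounds is filed on Mar 31, 2022) are May 16, 2022 and Jun 11, 2022 respectively; done Jun 8, 2022 — within the window.
Step 6 — 6 and 26 days from Jul 2, 2022 (end of the 24-day response period, which began when the procurement file is requested on Jun 8, 2022) are Jul 8, 2022 and Jul 28, 2022 respectively; done Jul 9, 2022, which is between those dates.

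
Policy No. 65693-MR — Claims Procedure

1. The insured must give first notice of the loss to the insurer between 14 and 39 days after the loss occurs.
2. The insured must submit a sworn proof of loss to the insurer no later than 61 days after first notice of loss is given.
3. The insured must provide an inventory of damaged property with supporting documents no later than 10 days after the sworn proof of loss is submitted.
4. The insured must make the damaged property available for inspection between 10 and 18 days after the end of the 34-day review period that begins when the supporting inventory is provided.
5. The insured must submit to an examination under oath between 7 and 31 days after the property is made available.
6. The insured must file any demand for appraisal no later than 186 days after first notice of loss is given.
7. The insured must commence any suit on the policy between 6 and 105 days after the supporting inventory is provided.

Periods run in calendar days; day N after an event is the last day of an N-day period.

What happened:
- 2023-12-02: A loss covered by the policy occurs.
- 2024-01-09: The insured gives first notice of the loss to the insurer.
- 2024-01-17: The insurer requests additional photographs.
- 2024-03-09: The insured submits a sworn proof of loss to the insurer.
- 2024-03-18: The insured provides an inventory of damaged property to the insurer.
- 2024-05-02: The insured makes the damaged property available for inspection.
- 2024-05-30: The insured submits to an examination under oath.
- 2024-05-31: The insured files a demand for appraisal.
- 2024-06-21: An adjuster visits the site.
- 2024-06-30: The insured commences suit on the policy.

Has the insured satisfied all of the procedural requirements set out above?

Yes

Step 1 — 14 and 39 days from 2023-12-02 (when the loss occurs) are 2023-12-16 and 2024-01-10 respectively; done 2024-01-09, which is between those dates.
Step 2 — counting 61 days from 2024-01-09 (when first notice of loss is given) gives a deadline of 2024-03-10; done 2024-03-09 — timely.
Step 3 — counting 10 days from 2024-03-09 (when the sworn proof of loss is submitted) gives a deadline of 2024-03-19; 2024-03-18 is within that limit.
Step 4 — 10 and 18 days from 2024-04-21 (end of the 34-day review period, which began when the supporting inventory is provided on 2024-03-18) are 2024-05-01 and 2024-05-09 respectively; 2024-05-02 falls inside that range.
Step 5 — 7 and 31 days from 2024-05-02 (when the property is made available) are 2024-05-09 and 2024-06-02 respectively; done 2024-05-30, which is between those dates.
Step 6 — counting 186 days from 2024-01-09 (when first notice of loss is given) gives a deadline of 2024-07-13; done 2024-05-31 — timely.
Step 7 — 6 and 105 days from 2024-03-18 (when the supporting inventory is provided) are 2024-03-24 and 2024-07-01 respectively; done 2024-06-30 — within the window.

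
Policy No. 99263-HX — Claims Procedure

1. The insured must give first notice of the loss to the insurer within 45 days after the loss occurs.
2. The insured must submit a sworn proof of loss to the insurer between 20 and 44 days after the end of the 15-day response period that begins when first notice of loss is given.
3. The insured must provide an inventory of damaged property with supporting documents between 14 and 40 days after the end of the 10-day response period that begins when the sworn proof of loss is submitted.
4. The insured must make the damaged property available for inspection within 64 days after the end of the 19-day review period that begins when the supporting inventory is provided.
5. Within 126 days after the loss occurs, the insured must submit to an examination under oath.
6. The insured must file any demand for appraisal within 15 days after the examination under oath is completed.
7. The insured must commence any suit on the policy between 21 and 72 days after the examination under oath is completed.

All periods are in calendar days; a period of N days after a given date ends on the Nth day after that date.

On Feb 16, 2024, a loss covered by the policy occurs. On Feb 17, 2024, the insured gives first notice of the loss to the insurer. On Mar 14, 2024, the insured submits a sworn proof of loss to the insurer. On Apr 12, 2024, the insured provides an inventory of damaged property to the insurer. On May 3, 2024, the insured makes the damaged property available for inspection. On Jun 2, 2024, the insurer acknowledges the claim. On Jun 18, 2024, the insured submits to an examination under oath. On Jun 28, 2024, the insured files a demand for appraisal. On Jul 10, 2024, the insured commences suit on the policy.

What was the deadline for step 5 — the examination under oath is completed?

Step 5 runs from Feb 16, 2024, when the loss occurs. 126 days after Feb 16, 2024 is Jun 21, 2024.

Jun 21, 2024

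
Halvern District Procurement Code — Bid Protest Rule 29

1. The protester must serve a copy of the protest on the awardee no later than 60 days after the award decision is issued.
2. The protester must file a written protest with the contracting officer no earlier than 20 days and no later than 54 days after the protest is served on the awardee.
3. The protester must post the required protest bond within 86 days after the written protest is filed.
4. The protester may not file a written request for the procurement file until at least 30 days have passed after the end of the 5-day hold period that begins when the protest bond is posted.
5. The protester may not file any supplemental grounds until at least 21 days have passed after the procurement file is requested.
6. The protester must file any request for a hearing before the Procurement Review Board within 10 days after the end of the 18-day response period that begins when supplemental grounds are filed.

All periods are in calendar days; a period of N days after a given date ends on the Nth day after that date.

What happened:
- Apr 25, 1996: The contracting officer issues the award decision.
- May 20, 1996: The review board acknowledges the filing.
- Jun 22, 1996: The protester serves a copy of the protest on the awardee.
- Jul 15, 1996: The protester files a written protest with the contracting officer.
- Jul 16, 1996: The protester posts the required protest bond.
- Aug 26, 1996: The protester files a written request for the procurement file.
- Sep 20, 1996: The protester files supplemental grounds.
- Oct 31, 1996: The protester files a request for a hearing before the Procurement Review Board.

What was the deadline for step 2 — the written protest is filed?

Step 2 runs from Jun 22, 1996, when the protest is served on the awardee. The window is 20–54 days after Jun 22, 1996; it closes on Aug 15, 1996.

Aug 15, 1996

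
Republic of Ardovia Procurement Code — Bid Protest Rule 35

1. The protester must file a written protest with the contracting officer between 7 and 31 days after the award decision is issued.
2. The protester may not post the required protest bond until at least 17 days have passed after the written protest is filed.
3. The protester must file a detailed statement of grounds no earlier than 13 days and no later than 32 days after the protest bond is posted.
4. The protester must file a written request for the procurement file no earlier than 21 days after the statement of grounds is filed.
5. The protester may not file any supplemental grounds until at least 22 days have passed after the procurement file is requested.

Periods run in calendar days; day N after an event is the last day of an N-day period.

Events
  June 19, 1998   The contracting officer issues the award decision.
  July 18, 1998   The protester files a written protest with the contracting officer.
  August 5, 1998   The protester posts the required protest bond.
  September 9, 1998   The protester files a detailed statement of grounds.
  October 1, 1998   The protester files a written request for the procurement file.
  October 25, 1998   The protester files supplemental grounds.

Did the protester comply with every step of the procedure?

No

Step 1: the window is 7–31 days after June 19, 1998 (when the award decision is issued), so June 26, 1998 through July 20, 1998; done July 18, 1998, which is between those dates.
Step 2: the earliest permitted date is 17 days after July 18, 1998 (when the written protest is filed), i.e. August 4, 1998; done August 5, 1998, after the minimum wait.
Step 3: the window is 13–32 days after August 5, 1998 (when the protest bond is posted), so August 18, 1998 through September 6, 1998; September 9, 1998 is 3 days past the end of the window.
The procedure was therefore not followed at step 3.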